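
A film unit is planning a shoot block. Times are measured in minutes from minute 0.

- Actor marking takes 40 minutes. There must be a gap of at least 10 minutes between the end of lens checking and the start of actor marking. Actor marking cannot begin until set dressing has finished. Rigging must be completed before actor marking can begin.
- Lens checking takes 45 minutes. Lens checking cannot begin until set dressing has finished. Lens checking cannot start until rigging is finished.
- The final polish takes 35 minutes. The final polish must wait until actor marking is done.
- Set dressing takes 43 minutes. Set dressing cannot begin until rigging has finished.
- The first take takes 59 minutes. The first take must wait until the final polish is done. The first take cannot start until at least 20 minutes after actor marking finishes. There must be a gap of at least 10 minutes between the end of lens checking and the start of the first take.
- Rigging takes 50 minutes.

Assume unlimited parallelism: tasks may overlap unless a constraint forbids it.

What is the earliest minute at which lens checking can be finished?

138

Rigging can start immediately at minute 0; it finishes at minute 50.
After rigging (finishes minute 50), set dressing can start at minute 50 and finishes at minute 93.
Lens checking needs all of set dressing (finishes minute 93); rigging (finishes minute 50). That puts its earliest start at minute 93; it finishes at 93 + 45 = minute 138.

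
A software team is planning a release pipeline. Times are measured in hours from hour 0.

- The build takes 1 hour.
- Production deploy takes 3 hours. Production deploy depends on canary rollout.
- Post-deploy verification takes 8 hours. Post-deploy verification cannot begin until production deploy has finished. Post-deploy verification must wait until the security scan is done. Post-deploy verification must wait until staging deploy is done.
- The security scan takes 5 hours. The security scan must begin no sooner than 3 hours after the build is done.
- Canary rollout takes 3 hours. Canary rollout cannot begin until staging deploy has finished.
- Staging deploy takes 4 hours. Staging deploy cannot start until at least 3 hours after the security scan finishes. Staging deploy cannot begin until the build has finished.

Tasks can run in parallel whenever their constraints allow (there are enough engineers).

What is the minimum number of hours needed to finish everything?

30

Nothing blocks the build, so it runs from hour 0 to hour 1.
The security scan waits on the build (finishes hour 1, plus 3-hour gap → hour 4), so it starts at hour 4 and finishes at 4 + 5 = hour 9.
Staging deploy has to wait for the security scan (finishes hour 9, plus 3-hour gap → hour 12); the build (finishes hour 1). The latest of these is hour 12, so staging deploy runs hour 12 to 12 + 4 = hour 16.
Canary rollout waits on staging deploy (finishes hour 16), so it starts at hour 16 and finishes at 16 + 3 = hour 19.
After canary rollout (finishes hour 19), production deploy can start at hour 19 and finishes at hour 22.
Post-deploy verification cannot start until production deploy (finishes hour 22); the security scan (finishes hour 9); staging deploy (finishes hour 16). The controlling bound is hour 22, so post-deploy verification finishes at 22 + 8 = hour 30.
All tasks are finished once the last one completes. Finish times: The build at 1, The security scan at 9, Staging deploy at 16, Canary rollout at 19, Production deploy at 22, Post-deploy verification at 30. The latest is hour 30.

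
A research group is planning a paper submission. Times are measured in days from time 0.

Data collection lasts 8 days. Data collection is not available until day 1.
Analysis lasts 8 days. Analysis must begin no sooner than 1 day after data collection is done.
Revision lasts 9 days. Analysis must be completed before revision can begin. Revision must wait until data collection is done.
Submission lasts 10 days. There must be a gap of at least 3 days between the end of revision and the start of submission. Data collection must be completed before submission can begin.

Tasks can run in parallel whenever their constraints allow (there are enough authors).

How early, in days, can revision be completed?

Data collection cannot begin until its own release at day 1. It runs from day 1 to 1 + 8 = day 9.
Analysis waits on data collection (finishes day 9, plus 1-day gap → day 10), so it starts at day 10 and finishes at 10 + 8 = day 18.
Revision needs all of analysis (finishes day 18); data collection (finishes day 9). That puts its earliest start at day 18; it finishes at 18 + 9 = day 27.

27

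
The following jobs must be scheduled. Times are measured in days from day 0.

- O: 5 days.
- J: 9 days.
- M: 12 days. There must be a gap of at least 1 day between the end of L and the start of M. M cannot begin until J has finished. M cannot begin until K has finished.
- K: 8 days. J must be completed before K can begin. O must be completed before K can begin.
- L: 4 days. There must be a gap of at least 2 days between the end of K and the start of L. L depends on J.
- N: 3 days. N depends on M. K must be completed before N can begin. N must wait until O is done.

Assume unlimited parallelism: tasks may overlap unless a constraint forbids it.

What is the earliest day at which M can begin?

O has no prerequisites, so it starts at day 0 and finishes at day 5.
J can start immediately at day 0; it finishes at day 9.
K cannot start until J (finishes day 9); O (finishes day 5). The controlling bound is day 9, so K finishes at 9 + 8 = day 17.
L needs all of K (finishes day 17, plus 2-day gap → day 19); J (finishes day 9). That puts its earliest start at day 19; it finishes at 19 + 4 = day 23.
M waits on L (finishes day 23, plus 1-day gap → day 24); J (finishes day 9); K (finishes day 17). The latest of these is day 24, which is the earliest M can start.

24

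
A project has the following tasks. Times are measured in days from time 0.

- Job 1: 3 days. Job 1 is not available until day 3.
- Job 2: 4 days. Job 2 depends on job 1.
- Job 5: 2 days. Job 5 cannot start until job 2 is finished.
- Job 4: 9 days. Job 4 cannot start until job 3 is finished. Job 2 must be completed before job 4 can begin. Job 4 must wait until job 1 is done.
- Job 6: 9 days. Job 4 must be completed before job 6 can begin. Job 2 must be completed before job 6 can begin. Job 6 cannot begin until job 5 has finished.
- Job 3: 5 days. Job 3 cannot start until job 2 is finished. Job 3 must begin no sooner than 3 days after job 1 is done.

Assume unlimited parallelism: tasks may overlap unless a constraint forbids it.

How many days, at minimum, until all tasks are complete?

33

Job 1 waits on its own release at day 3, so it starts at day 3 and finishes at 3 + 3 = day 6.
Job 2 cannot begin until job 1 (finishes day 6). It runs from day 6 to 6 + 4 = day 10.
Job 5 waits on job 2 (finishes day 10), so it starts at day 10 and finishes at 10 + 2 = day 12.
Job 3 cannot start until job 2 (finishes day 10); job 1 (finishes day 6, plus 3-day gap → day 9). The controlling bound is day 10, so job 3 finishes at 10 + 5 = day 15.
Job 4 needs all of job 3 (finishes day 15); job 2 (finishes day 10); job 1 (finishes day 6). That puts its earliest start at day 15; it finishes at 15 + 9 = day 24.
Job 6 needs all of job 4 (finishes day 24); job 2 (finishes day 10); job 5 (finishes day 12). That puts its earliest start at day 24; it finishes at 24 + 9 = day 33.
All tasks are finished once the last one completes. Finish times: Job 1 at 6, Job 2 at 10, Job 3 at 15, Job 4 at 24, Job 5 at 12, Job 6 at 33. The latest is day 33.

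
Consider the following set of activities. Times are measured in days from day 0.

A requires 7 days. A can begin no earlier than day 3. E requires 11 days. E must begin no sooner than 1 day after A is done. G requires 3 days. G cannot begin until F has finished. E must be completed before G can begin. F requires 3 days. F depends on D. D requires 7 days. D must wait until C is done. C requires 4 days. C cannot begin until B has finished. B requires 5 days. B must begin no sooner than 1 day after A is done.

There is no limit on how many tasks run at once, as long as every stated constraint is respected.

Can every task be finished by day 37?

Yes

After its own release at day 3, A can start at day 3 and finishes at day 10.
E cannot begin until A (finishes day 10, plus 1-day gap → day 11). It runs from day 11 to 11 + 11 = day 22.
B cannot begin until A (finishes day 10, plus 1-day gap → day 11). It runs from day 11 to 11 + 5 = day 16.
C cannot begin until B (finishes day 16). It runs from day 16 to 16 + 4 = day 20.
D waits on C (finishes day 20), so it starts at day 20 and finishes at 20 + 7 = day 27.
After D (finishes day 27), F can start at day 27 and finishes at day 30.
For G: F (finishes day 30); E (finishes day 22). Taking the maximum gives a start of day 30, and it finishes at 30 + 3 = day 33.
Every task is finished by day 33, which is no later than the deadline of 37, so the schedule is feasible.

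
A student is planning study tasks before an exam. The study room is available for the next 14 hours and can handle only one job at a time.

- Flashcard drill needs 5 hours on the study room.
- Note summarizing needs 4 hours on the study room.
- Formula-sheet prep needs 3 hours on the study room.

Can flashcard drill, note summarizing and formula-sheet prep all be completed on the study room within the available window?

Yes

Running back to back, the jobs need 5 + 4 + 3 = 12 hours on the study room.
Since 12 ≤ 14, they fit within the window.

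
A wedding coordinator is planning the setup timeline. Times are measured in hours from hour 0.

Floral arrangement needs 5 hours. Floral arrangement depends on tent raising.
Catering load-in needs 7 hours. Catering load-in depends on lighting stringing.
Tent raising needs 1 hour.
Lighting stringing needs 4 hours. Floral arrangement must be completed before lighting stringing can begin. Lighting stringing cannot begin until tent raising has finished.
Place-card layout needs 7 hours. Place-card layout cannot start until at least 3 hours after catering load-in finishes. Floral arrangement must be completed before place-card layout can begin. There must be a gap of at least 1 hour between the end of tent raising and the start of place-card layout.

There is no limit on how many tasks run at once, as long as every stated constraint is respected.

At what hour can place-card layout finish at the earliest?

Tent raising can start immediately at hour 0; it finishes at hour 1.
Floral arrangement cannot begin until tent raising (finishes hour 1). It runs from hour 1 to 1 + 5 = hour 6.
Lighting stringing needs all of floral arrangement (finishes hour 6); tent raising (finishes hour 1). That puts its earliest start at hour 6; it finishes at 6 + 4 = hour 10.
After lighting stringing (finishes hour 10), catering load-in can start at hour 10 and finishes at hour 17.
Place-card layout has to wait for catering load-in (finishes hour 17, plus 3-hour gap → hour 20); floral arrangement (finishes hour 6); tent raising (finishes hour 1, plus 1-hour gap → hour 2). The latest of these is hour 20, so place-card layout runs hour 20 to 20 + 7 = hour 27.

27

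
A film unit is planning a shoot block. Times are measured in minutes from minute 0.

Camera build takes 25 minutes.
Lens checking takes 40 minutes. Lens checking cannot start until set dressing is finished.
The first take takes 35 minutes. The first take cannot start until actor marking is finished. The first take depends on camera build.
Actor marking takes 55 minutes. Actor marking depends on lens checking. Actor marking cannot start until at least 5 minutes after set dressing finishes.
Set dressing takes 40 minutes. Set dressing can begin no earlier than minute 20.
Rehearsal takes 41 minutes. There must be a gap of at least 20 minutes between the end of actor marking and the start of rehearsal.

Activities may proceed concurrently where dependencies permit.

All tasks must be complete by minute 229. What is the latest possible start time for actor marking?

113

Rehearsal has no dependents, so it just needs to finish by minute 229. Starting by 229 − 41 = minute 188 achieves that.
The first take must finish by minute 229; it takes 35 minutes, so it must start by 229 − 35 = minute 194.
Actor marking feeds rehearsal (must start by minute 188, minus 20-minute gap → minute 168); the first take (must start by minute 194). Taking the minimum, actor marking must finish by minute 168 and start by 168 − 55 = minute 113.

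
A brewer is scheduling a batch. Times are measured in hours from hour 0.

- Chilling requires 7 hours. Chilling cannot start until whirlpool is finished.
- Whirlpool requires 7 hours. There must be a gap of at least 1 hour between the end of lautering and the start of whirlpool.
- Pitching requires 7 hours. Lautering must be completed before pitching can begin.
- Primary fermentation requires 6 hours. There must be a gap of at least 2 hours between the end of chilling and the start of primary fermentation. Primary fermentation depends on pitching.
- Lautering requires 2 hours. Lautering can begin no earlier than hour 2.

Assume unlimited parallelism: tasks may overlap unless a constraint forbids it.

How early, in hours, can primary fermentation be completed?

After its own release at hour 2, lautering can start at hour 2 and finishes at hour 4.
Pitching waits on lautering (finishes hour 4), so it starts at hour 4 and finishes at 4 + 7 = hour 11.
After lautering (finishes hour 4, plus 1-hour gap → hour 5), whirlpool can start at hour 5 and finishes at hour 12.
Chilling cannot begin until whirlpool (finishes hour 12). It runs from hour 12 to 12 + 7 = hour 19.
Primary fermentation cannot start until chilling (finishes hour 19, plus 2-hour gap → hour 21); pitching (finishes hour 11). The controlling bound is hour 21, so primary fermentation finishes at 21 + 6 = hour 27.

27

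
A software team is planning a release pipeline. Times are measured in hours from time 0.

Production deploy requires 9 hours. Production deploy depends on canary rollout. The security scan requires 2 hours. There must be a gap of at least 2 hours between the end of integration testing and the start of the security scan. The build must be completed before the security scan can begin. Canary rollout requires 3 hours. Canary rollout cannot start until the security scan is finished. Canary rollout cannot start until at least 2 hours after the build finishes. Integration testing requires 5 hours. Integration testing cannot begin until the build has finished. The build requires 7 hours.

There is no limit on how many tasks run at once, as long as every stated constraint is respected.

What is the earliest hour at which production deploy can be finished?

Nothing blocks the build, so it runs from hour 0 to hour 7.
Integration testing waits on the build (finishes hour 7), so it starts at hour 7 and finishes at 7 + 5 = hour 12.
The security scan has to wait for integration testing (finishes hour 12, plus 2-hour gap → hour 14); the build (finishes hour 7). The latest of these is hour 14, so the security scan runs hour 14 to 14 + 2 = hour 16.
Canary rollout needs all of the security scan (finishes hour 16); the build (finishes hour 7, plus 2-hour gap → hour 9). That puts its earliest start at hour 16; it finishes at 16 + 3 = hour 19.
Production deploy waits on canary rollout (finishes hour 19), so it starts at hour 19 and finishes at 19 + 9 = hour 28.

28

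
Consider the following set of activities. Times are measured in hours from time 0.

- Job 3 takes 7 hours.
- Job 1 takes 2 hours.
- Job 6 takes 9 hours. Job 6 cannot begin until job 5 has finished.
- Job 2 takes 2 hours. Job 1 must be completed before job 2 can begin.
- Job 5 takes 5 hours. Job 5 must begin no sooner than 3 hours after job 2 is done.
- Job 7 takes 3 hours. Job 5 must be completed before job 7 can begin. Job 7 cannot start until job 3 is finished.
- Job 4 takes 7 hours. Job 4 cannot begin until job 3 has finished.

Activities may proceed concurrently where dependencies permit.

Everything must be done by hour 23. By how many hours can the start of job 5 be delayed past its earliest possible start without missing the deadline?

2

Job 1 can start immediately at hour 0; it finishes at hour 2.
After job 1 (finishes hour 2), job 2 can start at hour 2 and finishes at hour 4.
Job 5 waits on job 2 (finishes hour 4, plus 3-hour gap → hour 7), so it starts at hour 7 and finishes at 7 + 5 = hour 12.

Working backward from the deadline:
Nothing follows job 6; the deadline of hour 23 is its only limit. It must start by 23 − 9 = hour 14.
Nothing follows job 7; the deadline of hour 23 is its only limit. It must start by 23 − 3 = hour 20.
Job 5 must finish in time for job 6 (must start by hour 14); job 7 (must start by hour 20). The tightest is hour 14, so job 5 must start by 14 − 5 = hour 9.
So job 5 can start as early as hour 7 and as late as hour 9, giving 9 − 7 = 2 hours of slack.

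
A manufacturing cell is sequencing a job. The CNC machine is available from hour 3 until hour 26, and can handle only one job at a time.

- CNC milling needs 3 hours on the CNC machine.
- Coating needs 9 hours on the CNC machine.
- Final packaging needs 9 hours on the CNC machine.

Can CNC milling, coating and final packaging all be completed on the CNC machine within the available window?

The CNC machine window is 26 − 3 = 23 hours.
Running back to back, the jobs need 3 + 9 + 9 = 21 hours on the CNC machine.
Since 21 ≤ 23, they fit within the window.

Yes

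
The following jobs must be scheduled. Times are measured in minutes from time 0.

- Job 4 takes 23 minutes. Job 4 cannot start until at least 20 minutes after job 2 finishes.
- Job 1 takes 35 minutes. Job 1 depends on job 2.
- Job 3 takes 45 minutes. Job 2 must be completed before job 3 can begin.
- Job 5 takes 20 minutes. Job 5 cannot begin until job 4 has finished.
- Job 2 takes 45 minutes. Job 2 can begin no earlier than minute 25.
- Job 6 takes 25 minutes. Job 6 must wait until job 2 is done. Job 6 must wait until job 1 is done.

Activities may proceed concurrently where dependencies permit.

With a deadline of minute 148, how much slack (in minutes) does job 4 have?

15

Job 2 waits on its own release at minute 25, so it starts at minute 25 and finishes at 25 + 45 = minute 70.
Job 4 cannot begin until job 2 (finishes minute 70, plus 20-minute gap → minute 90). It runs from minute 90 to 90 + 23 = minute 113.

Working backward from the deadline:
Job 5 has no dependents, so it just needs to finish by minute 148. Starting by 148 − 20 = minute 128 achieves that.
Job 4 must finish before job 5 (must start by minute 128). With a 23-minute duration, job 4 must start by 128 − 23 = minute 105.
So job 4 can start as early as minute 90 and as late as minute 105, giving 105 − 90 = 15 minutes of slack.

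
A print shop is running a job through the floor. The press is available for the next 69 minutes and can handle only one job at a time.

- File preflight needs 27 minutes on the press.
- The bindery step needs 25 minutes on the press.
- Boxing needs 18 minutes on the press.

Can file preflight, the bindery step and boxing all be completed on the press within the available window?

No

Running back to back, the jobs need 27 + 25 + 18 = 70 minutes on the press.
Since 70 > 69, they cannot all fit.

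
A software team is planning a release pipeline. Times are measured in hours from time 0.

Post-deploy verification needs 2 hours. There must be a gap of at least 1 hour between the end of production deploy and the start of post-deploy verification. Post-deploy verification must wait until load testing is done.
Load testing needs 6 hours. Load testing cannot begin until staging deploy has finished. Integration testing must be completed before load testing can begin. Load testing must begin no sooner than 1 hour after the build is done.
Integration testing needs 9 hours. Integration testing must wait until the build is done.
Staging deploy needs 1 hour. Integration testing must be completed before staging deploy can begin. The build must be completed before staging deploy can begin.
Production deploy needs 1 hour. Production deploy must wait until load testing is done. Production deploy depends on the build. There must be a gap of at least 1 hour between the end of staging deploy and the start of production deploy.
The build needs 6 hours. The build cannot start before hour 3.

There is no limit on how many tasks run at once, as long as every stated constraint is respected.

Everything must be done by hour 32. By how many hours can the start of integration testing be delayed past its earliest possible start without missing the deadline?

3

The build cannot begin until its own release at hour 3. It runs from hour 3 to 3 + 6 = hour 9.
Integration testing cannot begin until the build (finishes hour 9). It runs from hour 9 to 9 + 9 = hour 18.

Working backward from the deadline:
Post-deploy verification must finish by hour 32; it takes 2 hours, so it must start by 32 − 2 = hour 30.
Production deploy must finish before post-deploy verification (must start by hour 30, minus 1-hour gap → hour 29). With a 1-hour duration, production deploy must start by 29 − 1 = hour 28.
Load testing has several dependents: production deploy (must start by hour 28); post-deploy verification (must start by hour 30). The earliest of those limits is hour 28, so load testing must start by 28 − 6 = hour 22.
Staging deploy feeds load testing (must start by hour 22); production deploy (must start by hour 28, minus 1-hour gap → hour 27). Taking the minimum, staging deploy must finish by hour 22 and start by 22 − 1 = hour 21.
Integration testing must finish in time for staging deploy (must start by hour 21); load testing (must start by hour 22). The tightest is hour 21, so integration testing must start by 21 − 9 = hour 12.
So integration testing can start as early as hour 9 and as late as hour 12, giving 12 − 9 = 3 hours of slack.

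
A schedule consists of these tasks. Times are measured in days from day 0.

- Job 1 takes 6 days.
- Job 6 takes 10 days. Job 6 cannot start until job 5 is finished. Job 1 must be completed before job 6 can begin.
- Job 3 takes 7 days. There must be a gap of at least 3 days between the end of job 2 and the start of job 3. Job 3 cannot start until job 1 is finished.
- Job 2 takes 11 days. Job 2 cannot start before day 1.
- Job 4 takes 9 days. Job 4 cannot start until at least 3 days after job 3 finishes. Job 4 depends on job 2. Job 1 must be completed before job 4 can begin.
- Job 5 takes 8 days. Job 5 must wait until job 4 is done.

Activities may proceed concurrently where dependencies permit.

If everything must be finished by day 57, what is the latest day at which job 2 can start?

6

Job 6 has no dependents, so it just needs to finish by day 57. Starting by 57 − 10 = day 47 achieves that.
Job 5 has to be done before job 6 (must start by day 47). That means finishing by day 47, i.e. starting by 47 − 8 = day 39.
Job 4 must finish before job 5 (must start by day 39). With a 9-day duration, job 4 must start by 39 − 9 = day 30.
Since job 4 (must start by day 30, minus 3-day gap → day 27) depends on it, job 3 must finish by day 27. Backing off its 7-day duration gives a latest start of day 20.
Job 2 must finish in time for job 3 (must start by day 20, minus 3-day gap → day 17); job 4 (must start by day 30). The tightest is day 17, so job 2 must start by 17 − 11 = day 6.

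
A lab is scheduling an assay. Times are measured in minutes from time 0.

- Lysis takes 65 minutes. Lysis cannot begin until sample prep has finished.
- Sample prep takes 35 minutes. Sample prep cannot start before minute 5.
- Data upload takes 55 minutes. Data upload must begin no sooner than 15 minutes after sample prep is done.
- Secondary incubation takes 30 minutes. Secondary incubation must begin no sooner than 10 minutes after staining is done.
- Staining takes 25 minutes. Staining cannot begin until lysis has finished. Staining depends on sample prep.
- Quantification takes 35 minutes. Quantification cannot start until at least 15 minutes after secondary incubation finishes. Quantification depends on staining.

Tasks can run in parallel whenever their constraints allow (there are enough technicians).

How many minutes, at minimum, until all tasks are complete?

220

After its own release at minute 5, sample prep can start at minute 5 and finishes at minute 40.
Data upload waits on sample prep (finishes minute 40, plus 15-minute gap → minute 55), so it starts at minute 55 and finishes at 55 + 55 = minute 110.
Lysis waits on sample prep (finishes minute 40), so it starts at minute 40 and finishes at 40 + 65 = minute 105.
For staining: lysis (finishes minute 105); sample prep (finishes minute 40). Taking the maximum gives a start of minute 105, and it finishes at 105 + 25 = minute 130.
Secondary incubation cannot begin until staining (finishes minute 130, plus 10-minute gap → minute 140). It runs from minute 140 to 140 + 30 = minute 170.
Quantification cannot start until secondary incubation (finishes minute 170, plus 15-minute gap → minute 185); staining (finishes minute 130). The controlling bound is minute 185, so quantification finishes at 185 + 35 = minute 220.
All tasks are finished once the last one completes. Finish times: Sample prep at 40, Lysis at 105, Staining at 130, Secondary incubation at 170, Quantification at 220, Data upload at 110. The latest is minute 220.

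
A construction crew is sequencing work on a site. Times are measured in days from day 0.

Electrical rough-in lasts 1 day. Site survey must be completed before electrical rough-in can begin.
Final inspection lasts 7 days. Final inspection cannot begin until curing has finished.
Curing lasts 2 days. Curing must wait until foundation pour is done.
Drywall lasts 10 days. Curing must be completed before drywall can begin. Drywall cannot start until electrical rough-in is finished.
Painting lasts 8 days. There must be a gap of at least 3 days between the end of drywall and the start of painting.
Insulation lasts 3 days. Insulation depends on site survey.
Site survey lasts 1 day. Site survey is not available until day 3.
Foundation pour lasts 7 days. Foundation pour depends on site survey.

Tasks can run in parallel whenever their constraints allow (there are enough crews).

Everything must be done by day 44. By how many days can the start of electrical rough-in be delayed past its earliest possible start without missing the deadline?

18

Site survey cannot begin until its own release at day 3. It runs from day 3 to 3 + 1 = day 4.
After site survey (finishes day 4), electrical rough-in can start at day 4 and finishes at day 5.

Working backward from the deadline:
Painting has no dependents, so it just needs to finish by day 44. Starting by 44 − 8 = day 36 achieves that.
Drywall must finish before painting (must start by day 36, minus 3-day gap → day 33). With a 10-day duration, drywall must start by 33 − 10 = day 23.
Since drywall (must start by day 23) depends on it, electrical rough-in must finish by day 23. Backing off its 1-day duration gives a latest start of day 22.
So electrical rough-in can start as early as day 4 and as late as day 22, giving 22 − 4 = 18 days of slack.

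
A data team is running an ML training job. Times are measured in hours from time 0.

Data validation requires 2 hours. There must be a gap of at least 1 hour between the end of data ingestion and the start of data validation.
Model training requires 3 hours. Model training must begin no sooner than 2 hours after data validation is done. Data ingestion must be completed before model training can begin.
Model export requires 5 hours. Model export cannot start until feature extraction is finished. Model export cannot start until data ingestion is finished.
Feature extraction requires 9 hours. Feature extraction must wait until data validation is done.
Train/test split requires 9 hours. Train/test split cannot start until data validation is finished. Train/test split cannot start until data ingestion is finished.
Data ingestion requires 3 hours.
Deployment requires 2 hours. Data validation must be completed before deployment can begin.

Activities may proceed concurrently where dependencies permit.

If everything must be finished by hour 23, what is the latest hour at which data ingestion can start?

3

Nothing follows model export; the deadline of hour 23 is its only limit. It must start by 23 − 5 = hour 18.
Feature extraction has to be done before model export (must start by hour 18). That means finishing by hour 18, i.e. starting by 18 − 9 = hour 9.
Train/test split must finish by hour 23; it takes 9 hours, so it must start by 23 − 9 = hour 14.
To finish by hour 23, model training (duration 3) must start no later than hour 20.
Deployment has no dependents, so it just needs to finish by hour 23. Starting by 23 − 2 = hour 21 achieves that.
Data validation has several dependents: feature extraction (must start by hour 9); train/test split (must start by hour 14); model training (must start by hour 20, minus 2-hour gap → hour 18); deployment (must start by hour 21). The earliest of those limits is hour 9, so data validation must start by 9 − 2 = hour 7.
Data ingestion must finish in time for data validation (must start by hour 7, minus 1-hour gap → hour 6); train/test split (must start by hour 14); model training (must start by hour 20); model export (must start by hour 18). The tightest is hour 6, so data ingestion must start by 6 − 3 = hour 3.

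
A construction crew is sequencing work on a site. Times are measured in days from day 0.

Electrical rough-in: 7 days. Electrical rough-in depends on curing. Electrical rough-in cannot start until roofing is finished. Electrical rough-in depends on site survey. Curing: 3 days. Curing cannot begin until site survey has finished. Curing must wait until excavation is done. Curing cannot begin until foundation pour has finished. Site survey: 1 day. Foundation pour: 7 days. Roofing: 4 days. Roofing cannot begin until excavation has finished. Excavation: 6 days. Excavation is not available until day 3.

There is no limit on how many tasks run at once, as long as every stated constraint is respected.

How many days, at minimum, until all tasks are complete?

20

Foundation pour has no prerequisites, so it starts at day 0 and finishes at day 7.
Excavation cannot begin until its own release at day 3. It runs from day 3 to 3 + 6 = day 9.
Roofing cannot begin until excavation (finishes day 9). It runs from day 9 to 9 + 4 = day 13.
Site survey has no prerequisites, so it starts at day 0 and finishes at day 1.
Curing needs all of site survey (finishes day 1); excavation (finishes day 9); foundation pour (finishes day 7). That puts its earliest start at day 9; it finishes at 9 + 3 = day 12.
Electrical rough-in needs all of curing (finishes day 12); roofing (finishes day 13); site survey (finishes day 1). That puts its earliest start at day 13; it finishes at 13 + 7 = day 20.
All tasks are finished once the last one completes. Finish times: Site survey at 1, Excavation at 9, Foundation pour at 7, Curing at 12, Roofing at 13, Electrical rough-in at 20. The latest is day 20.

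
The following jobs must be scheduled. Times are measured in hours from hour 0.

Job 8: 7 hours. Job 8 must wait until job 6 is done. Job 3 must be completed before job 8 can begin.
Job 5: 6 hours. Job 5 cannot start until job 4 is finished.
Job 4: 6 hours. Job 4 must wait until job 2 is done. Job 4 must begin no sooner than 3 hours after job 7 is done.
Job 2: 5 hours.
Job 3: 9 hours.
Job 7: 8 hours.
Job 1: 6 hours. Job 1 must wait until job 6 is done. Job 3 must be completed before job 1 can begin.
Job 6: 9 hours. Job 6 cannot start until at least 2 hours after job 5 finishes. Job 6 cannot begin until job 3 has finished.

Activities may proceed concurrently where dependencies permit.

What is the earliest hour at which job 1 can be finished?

Job 7 can start immediately at hour 0; it finishes at hour 8.
Job 3 can start immediately at hour 0; it finishes at hour 9.
Job 2 has no prerequisites, so it starts at hour 0 and finishes at hour 5.
Job 4 cannot start until job 2 (finishes hour 5); job 7 (finishes hour 8, plus 3-hour gap → hour 11). The controlling bound is hour 11, so job 4 finishes at 11 + 6 = hour 17.
Job 5 waits on job 4 (finishes hour 17), so it starts at hour 17 and finishes at 17 + 6 = hour 23.
Job 6 cannot start until job 5 (finishes hour 23, plus 2-hour gap → hour 25); job 3 (finishes hour 9). The controlling bound is hour 25, so job 6 finishes at 25 + 9 = hour 34.
Job 1 cannot start until job 6 (finishes hour 34); job 3 (finishes hour 9). The controlling bound is hour 34, so job 1 finishes at 34 + 6 = hour 40.

40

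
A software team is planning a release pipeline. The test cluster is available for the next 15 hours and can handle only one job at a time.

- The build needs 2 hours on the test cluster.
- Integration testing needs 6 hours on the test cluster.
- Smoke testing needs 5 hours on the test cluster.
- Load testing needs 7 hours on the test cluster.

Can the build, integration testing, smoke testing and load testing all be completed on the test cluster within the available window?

Running back to back, the jobs need 2 + 6 + 5 + 7 = 20 hours on the test cluster.
Since 20 > 15, they cannot all fit.

No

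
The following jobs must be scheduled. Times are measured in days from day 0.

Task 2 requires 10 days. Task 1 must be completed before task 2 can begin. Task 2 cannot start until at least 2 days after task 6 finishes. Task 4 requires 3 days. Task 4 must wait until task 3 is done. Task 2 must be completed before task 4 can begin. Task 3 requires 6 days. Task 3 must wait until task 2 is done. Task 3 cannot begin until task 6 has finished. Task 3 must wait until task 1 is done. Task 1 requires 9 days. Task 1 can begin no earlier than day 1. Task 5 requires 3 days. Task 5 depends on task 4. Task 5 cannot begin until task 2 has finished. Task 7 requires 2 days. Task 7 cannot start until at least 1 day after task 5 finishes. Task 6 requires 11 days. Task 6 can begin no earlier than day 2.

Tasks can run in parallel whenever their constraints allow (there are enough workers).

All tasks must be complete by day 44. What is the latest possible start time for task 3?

29

Nothing follows task 7; the deadline of day 44 is its only limit. It must start by 44 − 2 = day 42.
Task 5 has to be done before task 7 (must start by day 42, minus 1-day gap → day 41). That means finishing by day 41, i.e. starting by 41 − 3 = day 38.
Task 4 has to be done before task 5 (must start by day 38). That means finishing by day 38, i.e. starting by 38 − 3 = day 35.
Task 3 feeds into task 4 (must start by day 35); so task 3 must finish by day 35 and therefore start by day 29.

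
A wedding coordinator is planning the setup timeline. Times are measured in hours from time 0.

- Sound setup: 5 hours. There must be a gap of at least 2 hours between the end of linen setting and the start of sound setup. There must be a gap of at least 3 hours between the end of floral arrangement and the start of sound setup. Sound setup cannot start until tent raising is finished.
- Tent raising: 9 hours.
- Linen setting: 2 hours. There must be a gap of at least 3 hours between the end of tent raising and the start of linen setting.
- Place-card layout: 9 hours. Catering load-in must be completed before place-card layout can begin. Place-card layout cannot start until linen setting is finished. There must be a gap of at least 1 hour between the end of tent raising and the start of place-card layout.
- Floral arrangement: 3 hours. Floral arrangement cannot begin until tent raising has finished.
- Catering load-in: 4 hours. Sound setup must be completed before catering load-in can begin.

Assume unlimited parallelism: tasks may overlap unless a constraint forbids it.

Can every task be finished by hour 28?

Tent raising has no prerequisites, so it starts at hour 0 and finishes at hour 9.
After tent raising (finishes hour 9), floral arrangement can start at hour 9 and finishes at hour 12.
After tent raising (finishes hour 9, plus 3-hour gap → hour 12), linen setting can start at hour 12 and finishes at hour 14.
Sound setup has to wait for linen setting (finishes hour 14, plus 2-hour gap → hour 16); floral arrangement (finishes hour 12, plus 3-hour gap → hour 15); tent raising (finishes hour 9). The latest of these is hour 16, so sound setup runs hour 16 to 16 + 5 = hour 21.
Catering load-in waits on sound setup (finishes hour 21), so it starts at hour 21 and finishes at 21 + 4 = hour 25.
For place-card layout: catering load-in (finishes hour 25); linen setting (finishes hour 14); tent raising (finishes hour 9, plus 1-hour gap → hour 10). Taking the maximum gives a start of hour 25, and it finishes at 25 + 9 = hour 34.
The earliest everything can be done is hour 34, which is after the deadline of 28, so it is not possible.

No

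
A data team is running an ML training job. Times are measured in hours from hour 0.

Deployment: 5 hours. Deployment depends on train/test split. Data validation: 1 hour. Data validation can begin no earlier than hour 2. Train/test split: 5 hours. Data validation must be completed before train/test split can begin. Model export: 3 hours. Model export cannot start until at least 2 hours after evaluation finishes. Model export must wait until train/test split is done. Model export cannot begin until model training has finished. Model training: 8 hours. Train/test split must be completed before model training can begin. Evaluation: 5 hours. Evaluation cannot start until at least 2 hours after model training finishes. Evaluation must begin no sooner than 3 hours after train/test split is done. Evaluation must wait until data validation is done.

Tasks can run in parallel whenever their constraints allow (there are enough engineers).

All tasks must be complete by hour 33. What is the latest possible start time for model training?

13

Model export has no dependents, so it just needs to finish by hour 33. Starting by 33 − 3 = hour 30 achieves that.
Evaluation must finish before model export (must start by hour 30, minus 2-hour gap → hour 28). With a 5-hour duration, evaluation must start by 28 − 5 = hour 23.
Model training feeds evaluation (must start by hour 23, minus 2-hour gap → hour 21); model export (must start by hour 30). Taking the minimum, model training must finish by hour 21 and start by 21 − 8 = hour 13.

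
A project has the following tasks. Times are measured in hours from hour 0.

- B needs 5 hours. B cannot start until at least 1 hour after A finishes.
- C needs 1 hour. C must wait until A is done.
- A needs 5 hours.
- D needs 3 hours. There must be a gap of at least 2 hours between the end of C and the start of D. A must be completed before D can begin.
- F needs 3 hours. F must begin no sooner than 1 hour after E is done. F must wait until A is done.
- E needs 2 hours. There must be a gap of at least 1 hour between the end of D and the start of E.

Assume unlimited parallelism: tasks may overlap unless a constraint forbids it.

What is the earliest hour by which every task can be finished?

18

A can start immediately at hour 0; it finishes at hour 5.
C waits on A (finishes hour 5), so it starts at hour 5 and finishes at 5 + 1 = hour 6.
D needs all of C (finishes hour 6, plus 2-hour gap → hour 8); A (finishes hour 5). That puts its earliest start at hour 8; it finishes at 8 + 3 = hour 11.
E waits on D (finishes hour 11, plus 1-hour gap → hour 12), so it starts at hour 12 and finishes at 12 + 2 = hour 14.
F cannot start until E (finishes hour 14, plus 1-hour gap → hour 15); A (finishes hour 5). The controlling bound is hour 15, so F finishes at 15 + 3 = hour 18.
B waits on A (finishes hour 5, plus 1-hour gap → hour 6), so it starts at hour 6 and finishes at 6 + 5 = hour 11.
All tasks are finished once the last one completes. Finish times: A at 5, B at 11, C at 6, D at 11, E at 14, F at 18. The latest is hour 18.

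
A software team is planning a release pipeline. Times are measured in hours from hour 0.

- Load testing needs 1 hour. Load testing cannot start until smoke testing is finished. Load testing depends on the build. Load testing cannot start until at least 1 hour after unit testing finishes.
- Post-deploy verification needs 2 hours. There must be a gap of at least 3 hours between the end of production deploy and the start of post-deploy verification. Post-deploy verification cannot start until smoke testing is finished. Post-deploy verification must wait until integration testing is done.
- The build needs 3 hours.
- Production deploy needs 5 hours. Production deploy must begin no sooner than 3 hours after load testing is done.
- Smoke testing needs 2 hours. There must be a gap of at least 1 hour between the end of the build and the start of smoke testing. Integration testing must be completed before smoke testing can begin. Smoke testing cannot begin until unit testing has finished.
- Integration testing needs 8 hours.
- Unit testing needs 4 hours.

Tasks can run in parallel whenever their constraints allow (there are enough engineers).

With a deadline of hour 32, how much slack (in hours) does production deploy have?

Nothing blocks integration testing, so it runs from hour 0 to hour 8.
Unit testing has no prerequisites, so it starts at hour 0 and finishes at hour 4.
The build can start immediately at hour 0; it finishes at hour 3.
Smoke testing needs all of the build (finishes hour 3, plus 1-hour gap → hour 4); integration testing (finishes hour 8); unit testing (finishes hour 4). That puts its earliest start at hour 8; it finishes at 8 + 2 = hour 10.
Load testing has to wait for smoke testing (finishes hour 10); the build (finishes hour 3); unit testing (finishes hour 4, plus 1-hour gap → hour 5). The latest of these is hour 10, so load testing runs hour 10 to 10 + 1 = hour 11.
Production deploy waits on load testing (finishes hour 11, plus 3-hour gap → hour 14), so it starts at hour 14 and finishes at 14 + 5 = hour 19.

Working backward from the deadline:
Nothing follows post-deploy verification; the deadline of hour 32 is its only limit. It must start by 32 − 2 = hour 30.
Production deploy has to be done before post-deploy verification (must start by hour 30, minus 3-hour gap → hour 27). That means finishing by hour 27, i.e. starting by 27 − 5 = hour 22.
So production deploy can start as early as hour 14 and as late as hour 22, giving 22 − 14 = 8 hours of slack.

8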